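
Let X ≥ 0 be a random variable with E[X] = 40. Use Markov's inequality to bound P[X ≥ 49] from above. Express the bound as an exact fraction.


μ = E[X] = 40, a = 49.
Markov: P[X ≥ 49] ≤ μ/a = (40)/49 = 40/49.
Numerically: ≈ 0.8163.
(Since a = 49 > μ = 40.0000, the bound 40/49 is < 1 and informative.)

P[X ≥ 49] ≤ 40/49 ≈ 0.8163.


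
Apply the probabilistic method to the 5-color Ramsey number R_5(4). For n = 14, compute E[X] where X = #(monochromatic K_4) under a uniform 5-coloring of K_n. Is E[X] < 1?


E[X] = C(14, 4) · 5^{1 − 6} = 1001 · 5^{−5} = 1001/3125.
As a reduced fraction: E[X] = 1001/3125 ≈ 0.32032.
Is E[X] < 1? YES.
Since E[X] < 1, there exists a 5-coloring of K_{14} with no monochromatic K_4; hence R_5(4) > 14.

E[X] = 1001/3125 ≈ 0.32032; E[X] < 1, so R_5(4) > 14.


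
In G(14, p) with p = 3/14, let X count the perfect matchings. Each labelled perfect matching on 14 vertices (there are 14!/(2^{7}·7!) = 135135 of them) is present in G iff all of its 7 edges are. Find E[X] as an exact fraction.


K_14 has 14!/(2^{7}·7!) = 135135 labelled perfect matchings.
For each such perfect matching H, let X_H = 1 if all 7 edges of H are present in G. Then P[X_H = 1] = p^{7} = (3/14)^{7} = 2187/105413504.
Summing the indicators: E[X] = Σ_H E[X_H] = 135135 · p^{7} = 135135 · 2187/105413504 = 42220035/15059072.
Numerically: E[X] ≈ 2.80363.

E[X] = 135135 · (3/14)^{7} = 42220035/15059072 ≈ 2.80363.


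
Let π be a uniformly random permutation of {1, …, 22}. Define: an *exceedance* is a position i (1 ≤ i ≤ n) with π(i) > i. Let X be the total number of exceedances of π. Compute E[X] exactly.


Write X = Σ_{i=1}^{22} X_i, where X_i = 1_{π(i) > i}.
For each fixed i, π(i) is uniform over {1, …, 22} (marginal of a uniform permutation), so P[π(i) > i] = (n − i)/n. Summing: Σ_{i=1}^{22} (n − i)/n = (0 + 1 + … + 21)/22 = 22(22 − 1)/(2·22) = (22 − 1)/2.
Hence E[X] = Σ_{i=1}^{22} (22 − i)/22 = 21/2 ≈ 10.5000.

E[X] = 21/2 = 10.5000.


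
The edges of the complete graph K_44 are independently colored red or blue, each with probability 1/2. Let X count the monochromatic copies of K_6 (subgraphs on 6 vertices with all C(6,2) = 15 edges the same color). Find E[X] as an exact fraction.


Let X = Σ_S X_S over the C(44, 6) = 7059052 subsets S of size 6, where X_S = 1 if the K_6 on S is monochromatic.
For a fixed S, the K_6 on S has C(6, 2) = 15 edges. P[all 15 edges red] = (1/2)^15, and likewise for blue, so P[monochromatic] = 2·(1/2)^15 = 2^{1 − 15} = 1/16384.
By linearity: E[X] = C(44, 6) · 2^{1 − 15} = 7059052 · 1/16384 = 1764763/4096.
Numerically: E[X] ≈ 430.850342.

E[X] = C(44,6)·2^(1−C(6,2)) = 1764763/4096 ≈ 430.850342.


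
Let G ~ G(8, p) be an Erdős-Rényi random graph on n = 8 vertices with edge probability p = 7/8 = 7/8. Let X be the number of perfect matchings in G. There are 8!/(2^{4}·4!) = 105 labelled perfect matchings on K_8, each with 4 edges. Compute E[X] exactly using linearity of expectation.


K_8 has 8!/(2^{4}·4!) = 105 labelled perfect matchings.
For each such perfect matching H, let X_H = 1 if all 4 edges of H are present in G. Then P[X_H = 1] = p^{4} = (7/8)^{4} = 2401/4096.
Summing the indicators: E[X] = Σ_H E[X_H] = 105 · p^{4} = 105 · 2401/4096 = 252105/4096.
Numerically: E[X] ≈ 61.5491.

E[X] = 105 · (7/8)^{4} = 252105/4096 ≈ 61.5491.


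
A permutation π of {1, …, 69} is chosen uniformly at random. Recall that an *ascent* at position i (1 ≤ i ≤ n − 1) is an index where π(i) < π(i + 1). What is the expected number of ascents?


Write X = Σ X_I over i = 1, …, 68, with X_I the indicator of one ascent.
There are 68 indicators.
For each fixed i, the pair (π(i), π(i+1)) is a uniformly random ordered pair of distinct values from {1, …, 69}; by symmetry P[π(i) < π(i+1)] = 1/2.
By linearity: E[X] = 68 · (1/2) = (69 − 1) · (1/2) = 34 ≈ 34.0000.

E[X] = 34 = 34.0000.


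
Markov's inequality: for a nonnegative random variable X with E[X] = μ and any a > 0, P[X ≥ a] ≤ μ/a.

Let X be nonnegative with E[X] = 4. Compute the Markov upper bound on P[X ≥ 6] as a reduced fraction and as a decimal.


μ = E[X] = 4, a = 6.
Markov: P[X ≥ 6] ≤ μ/a = (4)/6 = 2/3.
Numerically: ≈ 0.6667.
(Since a = 6 > μ = 4.0000, the bound 2/3 is < 1 and informative.)

P[X ≥ 6] ≤ 2/3 ≈ 0.6667.


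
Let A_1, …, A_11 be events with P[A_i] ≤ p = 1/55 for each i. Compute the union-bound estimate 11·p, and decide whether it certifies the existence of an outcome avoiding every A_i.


Union bound: P[∪_{i=1}^{11} A_i] ≤ Σ_i P[A_i] ≤ 11·p = 11·(1/55) = 1/5.
Numerically: 1/5 ≈ 0.20000.
Is 1/5 < 1? YES.
Since P[∪ A_i] ≤ 1/5 < 1, the complement has P[∩ A_i^c] ≥ 1 − 1/5 = 4/5 > 0, so some outcome avoids every A_i.

11·p = 1/5 ≈ 0.20000; existence CERTIFIED by the union bound.


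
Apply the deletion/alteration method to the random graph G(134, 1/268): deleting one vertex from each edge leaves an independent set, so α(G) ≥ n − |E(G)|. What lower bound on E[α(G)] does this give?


E[|E(G)|] = C(134, 2)·p = 8911 · (1/268) = 133/4.
E[α(G)] ≥ n − E[|E(G)|] = 134 − 133/4 = 403/4.
Numerically: ≈ 100.75000.
(This is only a lower bound; the true E[α(G)] may be larger.)

E[α(G)] ≥ 403/4 ≈ 100.75000.


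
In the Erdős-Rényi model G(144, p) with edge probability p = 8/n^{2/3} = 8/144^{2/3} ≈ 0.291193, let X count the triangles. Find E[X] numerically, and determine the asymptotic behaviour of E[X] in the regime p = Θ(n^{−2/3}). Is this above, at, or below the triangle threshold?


Number of potential triangles: C(144, 3) = 487344.
Each occurs with probability p³ ≈ (0.291193)³ ≈ 2.46913580e-02.
By linearity: E[X] = C(144, 3)·p³ ≈ 487344 · 2.46913580e-02 ≈ 12033.185185.
Since α = 2/3 < 1, p = c/n^{2/3} ≫ 1/n is above the triangle threshold p ~ 1/n. Asymptotically E[X] ~ (c³/6)·n^{3(1−α)} = (8³/6)·n^{1} → ∞; triangles are abundant w.h.p.

E[X] ≈ 12033.185185; in regime p = Θ(1/n^{2/3}) E[X] diverges (above the triangle threshold p ~ 1/n).


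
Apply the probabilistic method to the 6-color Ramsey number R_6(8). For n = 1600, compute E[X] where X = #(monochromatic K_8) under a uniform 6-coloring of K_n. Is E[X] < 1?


E[X] = C(1600, 8) · 6^{1 − 28} = 1046712188466516943800 · 6^{−27} = 1046712188466516943800/1023490369077469249536.
As a reduced fraction: E[X] = 4845889761419059925/4738381338321616896 ≈ 1.022689.
Is E[X] < 1? NO.
Since E[X] ≥ 1, the first-moment bound is inconclusive at n = 1600; it does NOT by itself certify R_6(8) > 1600.

E[X] = 4845889761419059925/4738381338321616896 ≈ 1.022689; E[X] ≥ 1; first-moment method inconclusive here.


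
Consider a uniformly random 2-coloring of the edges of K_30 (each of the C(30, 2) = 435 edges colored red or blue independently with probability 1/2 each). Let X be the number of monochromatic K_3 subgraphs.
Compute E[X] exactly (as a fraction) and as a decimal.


Let X = Σ_S X_S over the C(30, 3) = 4060 subsets S of size 3, where X_S = 1 if the K_3 on S is monochromatic.
For a fixed S, the K_3 on S has C(3, 2) = 3 edges. P[all 3 edges red] = (1/2)^3, and likewise for blue, so P[monochromatic] = 2·(1/2)^3 = 2^{1 − 3} = 1/4.
Summing: E[X] = C(30, 3) · 2^{1 − 3} = 4060 · 1/4 = 1015.
Numerically: E[X] ≈ 1015.000.

E[X] = C(30,3)·2^(1−C(3,2)) = 1015 ≈ 1015.000.


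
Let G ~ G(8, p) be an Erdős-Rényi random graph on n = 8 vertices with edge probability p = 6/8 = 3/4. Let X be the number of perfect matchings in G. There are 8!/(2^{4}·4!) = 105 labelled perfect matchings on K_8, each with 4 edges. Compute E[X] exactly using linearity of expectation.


K_8 has 8!/(2^{4}·4!) = 105 labelled perfect matchings.
For each such perfect matching H, let X_H = 1 if all 4 edges of H are present in G. Then P[X_H = 1] = p^{4} = (3/4)^{4} = 81/256.
By linearity: E[X] = Σ_H E[X_H] = 105 · p^{4} = 105 · 81/256 = 8505/256.
Numerically: E[X] ≈ 33.2227.

E[X] = 105 · (3/4)^{4} = 8505/256 ≈ 33.2227.


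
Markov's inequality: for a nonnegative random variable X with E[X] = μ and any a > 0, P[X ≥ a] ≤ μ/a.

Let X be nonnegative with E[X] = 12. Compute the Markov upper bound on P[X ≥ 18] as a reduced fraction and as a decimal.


μ = E[X] = 12, a = 18.
Markov: P[X ≥ 18] ≤ μ/a = (12)/18 = 2/3.
Numerically: ≈ 0.66667.
(Since a = 18 > μ = 12.00000, the bound 2/3 is < 1 and informative.)

P[X ≥ 18] ≤ 2/3 ≈ 0.66667.


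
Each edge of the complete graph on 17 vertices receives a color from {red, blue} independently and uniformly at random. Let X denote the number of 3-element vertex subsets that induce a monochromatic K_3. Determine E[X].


Let X = Σ_S X_S over the C(17, 3) = 680 subsets S of size 3, where X_S = 1 if the K_3 on S is monochromatic.
For a fixed S, the K_3 on S has C(3, 2) = 3 edges. P[all 3 edges red] = (1/2)^3, and likewise for blue, so P[monochromatic] = 2·(1/2)^3 = 2^{1 − 3} = 1/4.
By linearity of expectation: E[X] = C(17, 3) · 2^{1 − 3} = 680 · 1/4 = 170.
Numerically: E[X] ≈ 170.00000.

E[X] = C(17,3)·2^(1−C(3,2)) = 170 ≈ 170.00000.


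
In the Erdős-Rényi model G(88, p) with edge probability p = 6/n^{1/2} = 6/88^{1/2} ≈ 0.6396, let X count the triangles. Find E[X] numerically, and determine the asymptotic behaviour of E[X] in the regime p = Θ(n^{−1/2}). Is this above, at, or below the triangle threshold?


Number of potential triangles: C(88, 3) = 109736.
Each occurs with probability p³ ≈ (0.6396)³ ≈ 2.6165542e-01.
By linearity: E[X] = C(88, 3)·p³ ≈ 109736 · 2.6165542e-01 ≈ 28713.01968.
Since α = 1/2 < 1, p = c/n^{1/2} ≫ 1/n is above the triangle threshold p ~ 1/n. Asymptotically E[X] ~ (c³/6)·n^{3(1−α)} = (6³/6)·n^{1.5} → ∞; triangles are abundant w.h.p.

E[X] ≈ 28713.01968; in regime p = Θ(1/n^{1/2}) E[X] diverges (above the triangle threshold p ~ 1/n).


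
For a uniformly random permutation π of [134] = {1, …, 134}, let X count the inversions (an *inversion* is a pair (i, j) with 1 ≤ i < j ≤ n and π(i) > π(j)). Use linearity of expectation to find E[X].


Write X = Σ X_I over the C(134, 2) = 8911 pairs i < j, with X_I the indicator of one inversion.
There are 8911 indicators.
For each fixed pair i < j, the values π(i) and π(j) are two distinct elements of {1, …, 134} in uniformly random order; by symmetry P[π(i) > π(j)] = 1/2.
By linearity: E[X] = 8911 · (1/2) = C(134, 2) · (1/2) = 8911/2 = 8911/2 ≈ 4455.500000.

E[X] = 8911/2 = 4455.500000.


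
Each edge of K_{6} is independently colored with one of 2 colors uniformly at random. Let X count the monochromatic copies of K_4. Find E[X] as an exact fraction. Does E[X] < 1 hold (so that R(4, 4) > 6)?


E[X] = C(6, 4) · 2^{1 − 6} = 15 · 2^{−5} = 15/32.
As a reduced fraction: E[X] = 15/32 ≈ 0.46875.
Is E[X] < 1? YES.
Since E[X] < 1, there exists a 2-coloring of K_{6} with no monochromatic K_4; hence R(4, 4) > 6.

E[X] = 15/32 ≈ 0.46875; E[X] < 1, so R(4, 4) > 6.


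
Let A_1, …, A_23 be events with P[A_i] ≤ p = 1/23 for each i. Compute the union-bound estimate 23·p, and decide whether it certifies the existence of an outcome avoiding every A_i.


Union bound: P[∪_{i=1}^{23} A_i] ≤ Σ_i P[A_i] ≤ 23·p = 23·(1/23) = 1.
Numerically: 1 ≈ 1.00000.
Is 1 < 1? NO.
Since the bound 1 is ≥ 1, the union bound is uninformative here; it does NOT by itself certify existence.

23·p = 1 ≈ 1.00000; existence NOT certified by the union bound.


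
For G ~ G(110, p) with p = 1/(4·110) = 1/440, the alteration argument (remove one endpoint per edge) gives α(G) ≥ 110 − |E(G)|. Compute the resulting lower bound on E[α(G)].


E[|E(G)|] = C(110, 2)·p = 5995 · (1/440) = 109/8.
E[α(G)] ≥ n − E[|E(G)|] = 110 − 109/8 = 771/8.
Numerically: ≈ 96.37500.
(This is only a lower bound; the true E[α(G)] may be larger.)

E[α(G)] ≥ 771/8 ≈ 96.37500.


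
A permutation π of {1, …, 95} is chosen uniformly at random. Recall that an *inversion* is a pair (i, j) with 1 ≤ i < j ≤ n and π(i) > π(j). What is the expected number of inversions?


Write X = Σ X_I over the C(95, 2) = 4465 pairs i < j, with X_I the indicator of one inversion.
There are 4465 indicators.
For each fixed pair i < j, the values π(i) and π(j) are two distinct elements of {1, …, 95} in uniformly random order; by symmetry P[π(i) > π(j)] = 1/2.
By linearity: E[X] = 4465 · (1/2) = C(95, 2) · (1/2) = 4465/2 = 4465/2 ≈ 2232.500000.

E[X] = 4465/2 = 2232.500000.


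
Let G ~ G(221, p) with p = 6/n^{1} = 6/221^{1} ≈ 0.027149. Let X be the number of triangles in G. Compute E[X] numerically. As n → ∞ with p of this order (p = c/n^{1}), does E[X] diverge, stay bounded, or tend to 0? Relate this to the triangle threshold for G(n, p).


Number of potential triangles: C(221, 3) = 1774630.
Each occurs with probability p³ ≈ (0.027149)³ ≈ 2.0011375e-05.
By linearity: E[X] = C(221, 3)·p³ ≈ 1774630 · 2.0011375e-05 ≈ 35.51279.
Here α = 1, so p = 6/n is exactly at the triangle threshold p ~ 1/n. Asymptotically E[X] → c³/6 = 6³/6 = 36 ≈ 36.00000, a bounded constant. In this regime the triangle count is asymptotically Poisson(c³/6).

E[X] ≈ 35.51279; in regime p = Θ(1/n^{1}) E[X] stays bounded (at the triangle threshold p ~ 1/n).


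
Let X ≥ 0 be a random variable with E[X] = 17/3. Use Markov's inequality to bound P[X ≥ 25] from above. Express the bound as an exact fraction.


μ = E[X] = 17/3, a = 25.
Markov: P[X ≥ 25] ≤ μ/a = (17/3)/25 = 17/75.
Numerically: ≈ 0.22667.
(Since a = 25 > μ = 5.66667, the bound 17/75 is < 1 and informative.)

P[X ≥ 25] ≤ 17/75 ≈ 0.22667.


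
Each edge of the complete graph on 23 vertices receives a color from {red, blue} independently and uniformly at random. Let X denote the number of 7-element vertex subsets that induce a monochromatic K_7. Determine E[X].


Let X = Σ_S X_S over the C(23, 7) = 245157 subsets S of size 7, where X_S = 1 if the K_7 on S is monochromatic.
For a fixed S, the K_7 on S has C(7, 2) = 21 edges. P[all 21 edges red] = (1/2)^21, and likewise for blue, so P[monochromatic] = 2·(1/2)^21 = 2^{1 − 21} = 1/1048576.
By linearity: E[X] = C(23, 7) · 2^{1 − 21} = 245157 · 1/1048576 = 245157/1048576.
Numerically: E[X] ≈ 0.233800.

E[X] = C(23,7)·2^(1−C(7,2)) = 245157/1048576 ≈ 0.233800.


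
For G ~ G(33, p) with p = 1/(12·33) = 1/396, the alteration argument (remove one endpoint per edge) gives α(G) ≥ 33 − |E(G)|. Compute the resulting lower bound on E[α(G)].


E[|E(G)|] = C(33, 2)·p = 528 · (1/396) = 4/3.
E[α(G)] ≥ n − E[|E(G)|] = 33 − 4/3 = 95/3.
Numerically: ≈ 31.667.
(This is only a lower bound; the true E[α(G)] may be larger.)

E[α(G)] ≥ 95/3 ≈ 31.667.


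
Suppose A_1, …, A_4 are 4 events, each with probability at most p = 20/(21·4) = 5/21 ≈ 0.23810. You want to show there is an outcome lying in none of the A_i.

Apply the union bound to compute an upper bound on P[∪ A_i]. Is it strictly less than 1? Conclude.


Union bound: P[∪_{i=1}^{4} A_i] ≤ Σ_i P[A_i] ≤ 4·p = 4·(5/21) = 20/21.
Numerically: 20/21 ≈ 0.95238.
Is 20/21 < 1? YES.
Since P[∪ A_i] ≤ 20/21 < 1, the complement has P[∩ A_i^c] ≥ 1 − 20/21 = 1/21 > 0, so some outcome avoids every A_i.

4·p = 20/21 ≈ 0.95238; existence CERTIFIED by the union bound.


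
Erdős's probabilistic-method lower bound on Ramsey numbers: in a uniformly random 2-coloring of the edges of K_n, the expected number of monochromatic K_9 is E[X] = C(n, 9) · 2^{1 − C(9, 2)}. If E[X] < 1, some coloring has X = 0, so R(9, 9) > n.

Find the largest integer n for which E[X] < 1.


We need C(n, 9) · 2^{1 − 36} < 1, i.e. C(n, 9) < 2^{36 − 1} = 34359738368.
Check values of n near the boundary:
  n = 59: C(59, 9) = 12565671261; 12565671261 < 34359738368? YES
  n = 60: C(60, 9) = 14783142660; 14783142660 < 34359738368? YES
  n = 61: C(61, 9) = 17341763505; 17341763505 < 34359738368? YES
  n = 62: C(62, 9) = 20286591270; 20286591270 < 34359738368? YES
  n = 63: C(63, 9) = 23667689815; 23667689815 < 34359738368? YES
  n = 64: C(64, 9) = 27540584512; 27540584512 < 34359738368? YES
  n = 65: C(65, 9) = 31966749880; 31966749880 < 34359738368? YES
  n = 66: C(66, 9) = 37014131440; 37014131440 < 34359738368? NO
  n = 67: C(67, 9) = 42757703560; 42757703560 < 34359738368? NO
  n = 68: C(68, 9) = 49280065120; 49280065120 < 34359738368? NO
The largest n with C(n, 9) < 34359738368 is n = 65 (where E[X] = 3995843735/4294967296 ≈ 0.9304). Hence R(9, 9) > 65, i.e. R(9, 9) ≥ 66.

Largest n = 65; hence R(9, 9) > 65.


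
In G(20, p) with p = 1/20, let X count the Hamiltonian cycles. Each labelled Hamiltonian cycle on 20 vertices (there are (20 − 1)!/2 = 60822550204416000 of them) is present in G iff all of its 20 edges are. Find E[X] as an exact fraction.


K_20 has (20 − 1)!/2 = 60822550204416000 labelled Hamiltonian cycles.
For each such Hamiltonian cycle H, let X_H = 1 if all 20 edges of H are present in G. Then P[X_H = 1] = p^{20} = (1/20)^{20} = 1/104857600000000000000000000.
By linearity of expectation: E[X] = Σ_H E[X_H] = 60822550204416000 · p^{20} = 60822550204416000 · 1/104857600000000000000000000 = 14849255421/25600000000000000000.
Numerically: E[X] ≈ 5.80049e-10.

E[X] = 60822550204416000 · (1/20)^{20} = 14849255421/25600000000000000000 ≈ 5.80049e-10.


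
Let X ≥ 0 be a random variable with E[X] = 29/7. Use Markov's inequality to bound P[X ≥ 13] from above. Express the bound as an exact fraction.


μ = E[X] = 29/7, a = 13.
Markov: P[X ≥ 13] ≤ μ/a = (29/7)/13 = 29/91.
Numerically: ≈ 0.318681.
(Since a = 13 > μ = 4.142857, the bound 29/91 is < 1 and informative.)

P[X ≥ 13] ≤ 29/91 ≈ 0.318681.


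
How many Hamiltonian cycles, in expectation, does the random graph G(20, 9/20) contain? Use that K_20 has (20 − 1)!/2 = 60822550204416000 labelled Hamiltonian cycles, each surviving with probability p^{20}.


K_20 has (20 − 1)!/2 = 60822550204416000 labelled Hamiltonian cycles.
For each such Hamiltonian cycle H, let X_H = 1 if all 20 edges of H are present in G. Then P[X_H = 1] = p^{20} = (9/20)^{20} = 12157665459056928801/104857600000000000000000000.
By linearity: E[X] = Σ_H E[X_H] = 60822550204416000 · p^{20} = 60822550204416000 · 12157665459056928801/104857600000000000000000000 = 180532279724605553545860280221/25600000000000000000.
Numerically: E[X] ≈ 7.05e+09.

E[X] = 60822550204416000 · (9/20)^{20} = 180532279724605553545860280221/25600000000000000000 ≈ 7.05e+09.


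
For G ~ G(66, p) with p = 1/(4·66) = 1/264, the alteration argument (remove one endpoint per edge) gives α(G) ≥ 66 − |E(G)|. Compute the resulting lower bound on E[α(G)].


E[|E(G)|] = C(66, 2)·p = 2145 · (1/264) = 65/8.
E[α(G)] ≥ n − E[|E(G)|] = 66 − 65/8 = 463/8.
Numerically: ≈ 57.8750.
(This is only a lower bound; the true E[α(G)] may be larger.)

E[α(G)] ≥ 463/8 ≈ 57.8750.


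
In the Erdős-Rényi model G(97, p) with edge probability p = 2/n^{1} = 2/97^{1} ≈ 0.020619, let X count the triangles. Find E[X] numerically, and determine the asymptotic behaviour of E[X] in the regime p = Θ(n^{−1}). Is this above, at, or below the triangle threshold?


Number of potential triangles: C(97, 3) = 147440.
Each occurs with probability p³ ≈ (0.020619)³ ≈ 8.7654615e-06.
By linearity: E[X] = C(97, 3)·p³ ≈ 147440 · 8.7654615e-06 ≈ 1.29238.
Here α = 1, so p = 2/n is exactly at the triangle threshold p ~ 1/n. Asymptotically E[X] → c³/6 = 2³/6 = 4/3 ≈ 1.33333, a bounded constant. In this regime the triangle count is asymptotically Poisson(c³/6).

E[X] ≈ 1.29238; in regime p = Θ(1/n^{1}) E[X] stays bounded (at the triangle threshold p ~ 1/n).


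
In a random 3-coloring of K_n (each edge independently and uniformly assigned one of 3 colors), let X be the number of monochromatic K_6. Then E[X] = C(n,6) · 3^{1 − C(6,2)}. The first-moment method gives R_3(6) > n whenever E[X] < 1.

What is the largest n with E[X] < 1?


We need C(n, 6) · 3^{1 − 15} < 1, i.e. C(n, 6) < 3^{15 − 1} = 4782969.
Check values of n near the boundary:
  n = 35: C(35, 6) = 1623160; 1623160 < 4782969? YES
  n = 36: C(36, 6) = 1947792; 1947792 < 4782969? YES
  n = 37: C(37, 6) = 2324784; 2324784 < 4782969? YES
  n = 38: C(38, 6) = 2760681; 2760681 < 4782969? YES
  n = 39: C(39, 6) = 3262623; 3262623 < 4782969? YES
  n = 40: C(40, 6) = 3838380; 3838380 < 4782969? YES
  n = 41: C(41, 6) = 4496388; 4496388 < 4782969? YES
  n = 42: C(42, 6) = 5245786; 5245786 < 4782969? NO
  n = 43: C(43, 6) = 6096454; 6096454 < 4782969? NO
  n = 44: C(44, 6) = 7059052; 7059052 < 4782969? NO
The largest n with C(n, 6) < 4782969 is n = 41 (where E[X] = 1498796/1594323 ≈ 0.940). Hence R_3(6) > 41, i.e. R_3(6) ≥ 42.

Largest n = 41; hence R_3(6) > 41.


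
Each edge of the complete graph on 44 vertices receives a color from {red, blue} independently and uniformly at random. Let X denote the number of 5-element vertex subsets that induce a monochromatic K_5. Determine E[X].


Let X = Σ_S X_S over the C(44, 5) = 1086008 subsets S of size 5, where X_S = 1 if the K_5 on S is monochromatic.
For a fixed S, the K_5 on S has C(5, 2) = 10 edges. P[all 10 edges red] = (1/2)^10, and likewise for blue, so P[monochromatic] = 2·(1/2)^10 = 2^{1 − 10} = 1/512.
By linearity: E[X] = C(44, 5) · 2^{1 − 10} = 1086008 · 1/512 = 135751/64.
Numerically: E[X] ≈ 2121.10938.

E[X] = C(44,5)·2^(1−C(5,2)) = 135751/64 ≈ 2121.10938.


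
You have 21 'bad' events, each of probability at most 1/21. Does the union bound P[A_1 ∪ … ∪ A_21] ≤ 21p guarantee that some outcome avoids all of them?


Union bound: P[∪_{i=1}^{21} A_i] ≤ Σ_i P[A_i] ≤ 21·p = 21·(1/21) = 1.
Numerically: 1 ≈ 1.0000.
Is 1 < 1? NO.
Since the bound 1 is ≥ 1, the union bound is uninformative here; it does NOT by itself certify existence.

21·p = 1 ≈ 1.0000; existence NOT certified by the union bound.


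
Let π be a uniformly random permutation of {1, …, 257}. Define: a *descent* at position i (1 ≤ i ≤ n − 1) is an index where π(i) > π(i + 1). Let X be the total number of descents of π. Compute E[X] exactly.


Write X = Σ X_I over i = 1, …, 256, with X_I the indicator of one descent.
There are 256 indicators.
For each fixed i, the pair (π(i), π(i+1)) is a uniformly random ordered pair of distinct values from {1, …, 257}; by symmetry P[π(i) > π(i+1)] = 1/2.
By linearity: E[X] = 256 · (1/2) = (257 − 1) · (1/2) = 128 ≈ 128.000.

E[X] = 128 = 128.000.


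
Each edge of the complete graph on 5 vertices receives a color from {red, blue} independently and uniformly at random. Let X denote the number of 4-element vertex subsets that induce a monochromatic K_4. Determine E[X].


Let X = Σ_S X_S over the C(5, 4) = 5 subsets S of size 4, where X_S = 1 if the K_4 on S is monochromatic.
For a fixed S, the K_4 on S has C(4, 2) = 6 edges. P[all 6 edges red] = (1/2)^6, and likewise for blue, so P[monochromatic] = 2·(1/2)^6 = 2^{1 − 6} = 1/32.
By linearity of expectation: E[X] = C(5, 4) · 2^{1 − 6} = 5 · 1/32 = 5/32.
Numerically: E[X] ≈ 0.156250.

E[X] = C(5,4)·2^(1−C(4,2)) = 5/32 ≈ 0.156250.


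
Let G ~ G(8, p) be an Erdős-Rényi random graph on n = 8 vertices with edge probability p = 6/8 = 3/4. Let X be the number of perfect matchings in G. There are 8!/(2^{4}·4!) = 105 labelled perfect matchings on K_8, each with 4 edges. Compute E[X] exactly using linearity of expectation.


K_8 has 8!/(2^{4}·4!) = 105 labelled perfect matchings.
For each such perfect matching H, let X_H = 1 if all 4 edges of H are present in G. Then P[X_H = 1] = p^{4} = (3/4)^{4} = 81/256.
Summing the indicators: E[X] = Σ_H E[X_H] = 105 · p^{4} = 105 · 81/256 = 8505/256.
Numerically: E[X] ≈ 33.22.

E[X] = 105 · (3/4)^{4} = 8505/256 ≈ 33.22.


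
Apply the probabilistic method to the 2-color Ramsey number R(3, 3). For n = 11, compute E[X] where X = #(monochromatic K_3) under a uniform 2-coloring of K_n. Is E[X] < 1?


E[X] = C(11, 3) · 2^{1 − 3} = 165 · 2^{−2} = 165/4.
As a reduced fraction: E[X] = 165/4 ≈ 41.250.
Is E[X] < 1? NO.
Since E[X] ≥ 1, the first-moment bound is inconclusive at n = 11; it does NOT by itself certify R(3, 3) > 11.

E[X] = 165/4 ≈ 41.250; E[X] ≥ 1; first-moment method inconclusive here.


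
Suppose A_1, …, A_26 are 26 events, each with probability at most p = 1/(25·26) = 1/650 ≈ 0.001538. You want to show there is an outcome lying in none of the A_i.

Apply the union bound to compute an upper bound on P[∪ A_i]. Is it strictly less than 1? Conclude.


Union bound: P[∪_{i=1}^{26} A_i] ≤ Σ_i P[A_i] ≤ 26·p = 26·(1/650) = 1/25.
Numerically: 1/25 ≈ 0.040000.
Is 1/25 < 1? YES.
Since P[∪ A_i] ≤ 1/25 < 1, the complement has P[∩ A_i^c] ≥ 1 − 1/25 = 24/25 > 0, so some outcome avoids every A_i.

26·p = 1/25 ≈ 0.040000; existence CERTIFIED by the union bound.


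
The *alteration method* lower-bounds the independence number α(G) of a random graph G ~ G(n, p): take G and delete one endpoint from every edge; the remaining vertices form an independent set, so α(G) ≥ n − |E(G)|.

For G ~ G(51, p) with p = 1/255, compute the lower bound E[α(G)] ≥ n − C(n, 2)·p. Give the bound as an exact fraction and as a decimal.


E[|E(G)|] = C(51, 2)·p = 1275 · (1/255) = 5.
E[α(G)] ≥ n − E[|E(G)|] = 51 − 5 = 46.
Numerically: ≈ 46.000.
(This is only a lower bound; the true E[α(G)] may be larger.)

E[α(G)] ≥ 46 ≈ 46.000.


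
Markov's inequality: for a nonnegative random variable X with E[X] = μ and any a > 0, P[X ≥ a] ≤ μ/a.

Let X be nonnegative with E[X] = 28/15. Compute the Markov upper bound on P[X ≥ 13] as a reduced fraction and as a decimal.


μ = E[X] = 28/15, a = 13.
Markov: P[X ≥ 13] ≤ μ/a = (28/15)/13 = 28/195.
Numerically: ≈ 0.143590.
(Since a = 13 > μ = 1.866667, the bound 28/195 is < 1 and informative.)

P[X ≥ 13] ≤ 28/195 ≈ 0.143590.


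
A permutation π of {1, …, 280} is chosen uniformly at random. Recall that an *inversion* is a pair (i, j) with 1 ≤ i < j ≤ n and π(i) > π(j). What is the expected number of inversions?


Write X = Σ X_I over the C(280, 2) = 39060 pairs i < j, with X_I the indicator of one inversion.
There are 39060 indicators.
For each fixed pair i < j, the values π(i) and π(j) are two distinct elements of {1, …, 280} in uniformly random order; by symmetry P[π(i) > π(j)] = 1/2.
By linearity: E[X] = 39060 · (1/2) = C(280, 2) · (1/2) = 39060/2 = 19530 ≈ 19530.000000.

E[X] = 19530 = 19530.000000.


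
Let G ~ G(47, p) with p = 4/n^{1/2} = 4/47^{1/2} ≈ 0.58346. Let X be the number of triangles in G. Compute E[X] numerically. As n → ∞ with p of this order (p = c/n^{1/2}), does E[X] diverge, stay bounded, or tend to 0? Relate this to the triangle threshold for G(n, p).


Number of potential triangles: C(47, 3) = 16215.
Each occurs with probability p³ ≈ (0.58346)³ ≈ 1.9862467e-01.
By linearity: E[X] = C(47, 3)·p³ ≈ 16215 · 1.9862467e-01 ≈ 3220.69901.
Since α = 1/2 < 1, p = c/n^{1/2} ≫ 1/n is above the triangle threshold p ~ 1/n. Asymptotically E[X] ~ (c³/6)·n^{3(1−α)} = (4³/6)·n^{1.5} → ∞; triangles are abundant w.h.p.

E[X] ≈ 3220.69901; in regime p = Θ(1/n^{1/2}) E[X] diverges (above the triangle threshold p ~ 1/n).


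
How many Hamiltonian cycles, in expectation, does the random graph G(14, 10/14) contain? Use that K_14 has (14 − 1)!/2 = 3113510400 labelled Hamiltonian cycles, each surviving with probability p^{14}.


K_14 has (14 − 1)!/2 = 3113510400 labelled Hamiltonian cycles.
For each such Hamiltonian cycle H, let X_H = 1 if all 14 edges of H are present in G. Then P[X_H = 1] = p^{14} = (5/7)^{14} = 6103515625/678223072849.
Summing the indicators: E[X] = Σ_H E[X_H] = 3113510400 · p^{14} = 3113510400 · 6103515625/678223072849 = 2714765625000000000/96889010407.
Numerically: E[X] ≈ 2.8e+07.

E[X] = 3113510400 · (5/7)^{14} = 2714765625000000000/96889010407 ≈ 2.8e+07.


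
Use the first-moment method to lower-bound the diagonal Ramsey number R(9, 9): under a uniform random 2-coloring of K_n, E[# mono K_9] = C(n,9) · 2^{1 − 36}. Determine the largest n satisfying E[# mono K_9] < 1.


We need C(n, 9) · 2^{1 − 36} < 1, i.e. C(n, 9) < 2^{36 − 1} = 34359738368.
Check values of n near the boundary:
  n = 63: C(63, 9) = 23667689815; 23667689815 < 34359738368? YES
  n = 64: C(64, 9) = 27540584512; 27540584512 < 34359738368? YES
  n = 65: C(65, 9) = 31966749880; 31966749880 < 34359738368? YES
  n = 66: C(66, 9) = 37014131440; 37014131440 < 34359738368? NO
The largest n with C(n, 9) < 34359738368 is n = 65 (where E[X] = 3995843735/4294967296 ≈ 0.93035). Hence R(9, 9) > 65, i.e. R(9, 9) ≥ 66.

Largest n = 65; hence R(9, 9) > 65.


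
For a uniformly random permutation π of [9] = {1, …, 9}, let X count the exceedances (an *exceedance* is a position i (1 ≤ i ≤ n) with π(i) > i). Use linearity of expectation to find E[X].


Write X = Σ_{i=1}^{9} X_i, where X_i = 1_{π(i) > i}.
For each fixed i, π(i) is uniform over {1, …, 9} (marginal of a uniform permutation), so P[π(i) > i] = (n − i)/n. Summing: Σ_{i=1}^{9} (n − i)/n = (0 + 1 + … + 8)/9 = 9(9 − 1)/(2·9) = (9 − 1)/2.
Hence E[X] = Σ_{i=1}^{9} (9 − i)/9 = 4 ≈ 4.0000.

E[X] = 4 = 4.0000.


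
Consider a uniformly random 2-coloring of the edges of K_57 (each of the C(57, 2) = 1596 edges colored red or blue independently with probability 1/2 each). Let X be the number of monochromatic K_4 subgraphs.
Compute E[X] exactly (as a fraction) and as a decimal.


Let X = Σ_S X_S over the C(57, 4) = 395010 subsets S of size 4, where X_S = 1 if the K_4 on S is monochromatic.
For a fixed S, the K_4 on S has C(4, 2) = 6 edges. P[all 6 edges red] = (1/2)^6, and likewise for blue, so P[monochromatic] = 2·(1/2)^6 = 2^{1 − 6} = 1/32.
Summing: E[X] = C(57, 4) · 2^{1 − 6} = 395010 · 1/32 = 197505/16.
Numerically: E[X] ≈ 12344.0625.

E[X] = C(57,4)·2^(1−C(4,2)) = 197505/16 ≈ 12344.0625.


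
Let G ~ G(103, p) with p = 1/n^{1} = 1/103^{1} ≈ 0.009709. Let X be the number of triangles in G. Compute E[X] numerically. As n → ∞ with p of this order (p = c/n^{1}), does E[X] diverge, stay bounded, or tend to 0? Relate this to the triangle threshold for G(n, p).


Number of potential triangles: C(103, 3) = 176851.
Each occurs with probability p³ ≈ (0.009709)³ ≈ 9.151417e-07.
By linearity: E[X] = C(103, 3)·p³ ≈ 176851 · 9.151417e-07 ≈ 0.1618.
Here α = 1, so p = 1/n is exactly at the triangle threshold p ~ 1/n. Asymptotically E[X] → c³/6 = 1³/6 = 1/6 ≈ 0.1667, a bounded constant. In this regime the triangle count is asymptotically Poisson(c³/6).

E[X] ≈ 0.1618; in regime p = Θ(1/n^{1}) E[X] stays bounded (at the triangle threshold p ~ 1/n).


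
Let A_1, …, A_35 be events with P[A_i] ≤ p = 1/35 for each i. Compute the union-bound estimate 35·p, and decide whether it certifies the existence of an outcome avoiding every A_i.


Union bound: P[∪_{i=1}^{35} A_i] ≤ Σ_i P[A_i] ≤ 35·p = 35·(1/35) = 1.
Numerically: 1 ≈ 1.000000.
Is 1 < 1? NO.
Since the bound 1 is ≥ 1, the union bound is uninformative here; it does NOT by itself certify existence.

35·p = 1 ≈ 1.000000; existence NOT certified by the union bound.


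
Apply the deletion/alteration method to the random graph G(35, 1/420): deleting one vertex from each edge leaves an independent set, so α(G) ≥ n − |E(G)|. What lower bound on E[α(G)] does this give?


E[|E(G)|] = C(35, 2)·p = 595 · (1/420) = 17/12.
E[α(G)] ≥ n − E[|E(G)|] = 35 − 17/12 = 403/12.
Numerically: ≈ 33.583.
(This is only a lower bound; the true E[α(G)] may be larger.)

E[α(G)] ≥ 403/12 ≈ 33.583.


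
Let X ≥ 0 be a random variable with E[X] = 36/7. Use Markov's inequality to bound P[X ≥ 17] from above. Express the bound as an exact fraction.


μ = E[X] = 36/7, a = 17.
Markov: P[X ≥ 17] ≤ μ/a = (36/7)/17 = 36/119.
Numerically: ≈ 0.30252.
(Since a = 17 > μ = 5.14286, the bound 36/119 is < 1 and informative.)

P[X ≥ 17] ≤ 36/119 ≈ 0.30252.


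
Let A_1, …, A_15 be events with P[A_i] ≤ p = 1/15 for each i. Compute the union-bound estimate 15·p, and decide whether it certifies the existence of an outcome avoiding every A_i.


Union bound: P[∪_{i=1}^{15} A_i] ≤ Σ_i P[A_i] ≤ 15·p = 15·(1/15) = 1.
Numerically: 1 ≈ 1.0000.
Is 1 < 1? NO.
Since the bound 1 is ≥ 1, the union bound is uninformative here; it does NOT by itself certify existence.

15·p = 1 ≈ 1.0000; existence NOT certified by the union bound.


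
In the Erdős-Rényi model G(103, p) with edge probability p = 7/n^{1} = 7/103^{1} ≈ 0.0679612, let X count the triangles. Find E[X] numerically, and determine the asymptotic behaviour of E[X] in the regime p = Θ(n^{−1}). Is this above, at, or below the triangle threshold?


Number of potential triangles: C(103, 3) = 176851.
Each occurs with probability p³ ≈ (0.0679612)³ ≈ 3.13893589e-04.
By linearity: E[X] = C(103, 3)·p³ ≈ 176851 · 3.13893589e-04 ≈ 55.512395.
Here α = 1, so p = 7/n is exactly at the triangle threshold p ~ 1/n. Asymptotically E[X] → c³/6 = 7³/6 = 343/6 ≈ 57.166667, a bounded constant. In this regime the triangle count is asymptotically Poisson(c³/6).

E[X] ≈ 55.512395; in regime p = Θ(1/n^{1}) E[X] stays bounded (at the triangle threshold p ~ 1/n).


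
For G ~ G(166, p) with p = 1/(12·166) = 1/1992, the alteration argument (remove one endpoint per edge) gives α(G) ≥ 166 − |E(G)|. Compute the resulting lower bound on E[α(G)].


E[|E(G)|] = C(166, 2)·p = 13695 · (1/1992) = 55/8.
E[α(G)] ≥ n − E[|E(G)|] = 166 − 55/8 = 1273/8.
Numerically: ≈ 159.12500.
(This is only a lower bound; the true E[α(G)] may be larger.)

E[α(G)] ≥ 1273/8 ≈ 159.12500.


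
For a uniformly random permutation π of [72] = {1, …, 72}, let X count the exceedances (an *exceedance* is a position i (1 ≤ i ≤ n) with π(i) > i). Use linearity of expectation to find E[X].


Write X = Σ_{i=1}^{72} X_i, where X_i = 1_{π(i) > i}.
For each fixed i, π(i) is uniform over {1, …, 72} (marginal of a uniform permutation), so P[π(i) > i] = (n − i)/n. Summing: Σ_{i=1}^{72} (n − i)/n = (0 + 1 + … + 71)/72 = 72(72 − 1)/(2·72) = (72 − 1)/2.
Hence E[X] = Σ_{i=1}^{72} (72 − i)/72 = 71/2 ≈ 35.5000.

E[X] = 71/2 = 35.5000.


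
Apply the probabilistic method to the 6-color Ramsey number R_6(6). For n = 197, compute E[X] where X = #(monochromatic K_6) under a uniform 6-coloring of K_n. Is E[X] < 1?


E[X] = C(197, 6) · 6^{1 − 15} = 75176946208 · 6^{−14} = 75176946208/78364164096.
As a reduced fraction: E[X] = 2349279569/2448880128 ≈ 0.959328.
Is E[X] < 1? YES.
Since E[X] < 1, there exists a 6-coloring of K_{197} with no monochromatic K_6; hence R_6(6) > 197.

E[X] = 2349279569/2448880128 ≈ 0.959328; E[X] < 1, so R_6(6) > 197.


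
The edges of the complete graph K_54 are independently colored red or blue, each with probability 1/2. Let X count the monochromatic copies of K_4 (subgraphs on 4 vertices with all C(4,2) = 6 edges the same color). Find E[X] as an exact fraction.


Let X = Σ_S X_S over the C(54, 4) = 316251 subsets S of size 4, where X_S = 1 if the K_4 on S is monochromatic.
For a fixed S, the K_4 on S has C(4, 2) = 6 edges. P[all 6 edges red] = (1/2)^6, and likewise for blue, so P[monochromatic] = 2·(1/2)^6 = 2^{1 − 6} = 1/32.
Summing: E[X] = C(54, 4) · 2^{1 − 6} = 316251 · 1/32 = 316251/32.
Numerically: E[X] ≈ 9882.844.

E[X] = C(54,4)·2^(1−C(4,2)) = 316251/32 ≈ 9882.844.


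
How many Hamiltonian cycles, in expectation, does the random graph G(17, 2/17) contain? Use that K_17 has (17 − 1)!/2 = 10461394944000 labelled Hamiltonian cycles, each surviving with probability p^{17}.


K_17 has (17 − 1)!/2 = 10461394944000 labelled Hamiltonian cycles.
For each such Hamiltonian cycle H, let X_H = 1 if all 17 edges of H are present in G. Then P[X_H = 1] = p^{17} = (2/17)^{17} = 131072/827240261886336764177.
Summing the indicators: E[X] = Σ_H E[X_H] = 10461394944000 · p^{17} = 10461394944000 · 131072/827240261886336764177 = 1371195958099968000/827240261886336764177.
Numerically: E[X] ≈ 0.00166.

E[X] = 10461394944000 · (2/17)^{17} = 1371195958099968000/827240261886336764177 ≈ 0.00166.


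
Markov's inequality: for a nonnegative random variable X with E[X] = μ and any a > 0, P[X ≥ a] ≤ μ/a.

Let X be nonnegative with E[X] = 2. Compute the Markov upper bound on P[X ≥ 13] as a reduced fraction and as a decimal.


μ = E[X] = 2, a = 13.
Markov: P[X ≥ 13] ≤ μ/a = (2)/13 = 2/13.
Numerically: ≈ 0.154.
(Since a = 13 > μ = 2.000, the bound 2/13 is < 1 and informative.)

P[X ≥ 13] ≤ 2/13 ≈ 0.154.


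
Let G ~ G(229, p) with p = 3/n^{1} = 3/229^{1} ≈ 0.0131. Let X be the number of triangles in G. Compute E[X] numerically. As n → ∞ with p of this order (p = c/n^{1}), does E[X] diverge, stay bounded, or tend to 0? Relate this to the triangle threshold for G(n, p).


Number of potential triangles: C(229, 3) = 1975354.
Each occurs with probability p³ ≈ (0.0131)³ ≈ 2.2483158e-06.
By linearity: E[X] = C(229, 3)·p³ ≈ 1975354 · 2.2483158e-06 ≈ 4.44122.
Here α = 1, so p = 3/n is exactly at the triangle threshold p ~ 1/n. Asymptotically E[X] → c³/6 = 3³/6 = 9/2 ≈ 4.50000, a bounded constant. In this regime the triangle count is asymptotically Poisson(c³/6).

E[X] ≈ 4.44122; in regime p = Θ(1/n^{1}) E[X] stays bounded (at the triangle threshold p ~ 1/n).


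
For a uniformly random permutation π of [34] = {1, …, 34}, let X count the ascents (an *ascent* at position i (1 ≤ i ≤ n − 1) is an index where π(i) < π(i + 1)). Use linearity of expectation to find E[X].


Write X = Σ X_I over i = 1, …, 33, with X_I the indicator of one ascent.
There are 33 indicators.
For each fixed i, the pair (π(i), π(i+1)) is a uniformly random ordered pair of distinct values from {1, …, 34}; by symmetry P[π(i) < π(i+1)] = 1/2.
By linearity: E[X] = 33 · (1/2) = (34 − 1) · (1/2) = 33/2 ≈ 16.500000.

E[X] = 33/2 = 16.500000.


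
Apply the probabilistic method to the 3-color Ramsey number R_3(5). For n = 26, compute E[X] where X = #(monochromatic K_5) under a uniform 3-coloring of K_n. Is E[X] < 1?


E[X] = C(26, 5) · 3^{1 − 10} = 65780 · 3^{−9} = 65780/19683.
As a reduced fraction: E[X] = 65780/19683 ≈ 3.342.
Is E[X] < 1? NO.
Since E[X] ≥ 1, the first-moment bound is inconclusive at n = 26; it does NOT by itself certify R_3(5) > 26.

E[X] = 65780/19683 ≈ 3.342; E[X] ≥ 1; first-moment method inconclusive here.


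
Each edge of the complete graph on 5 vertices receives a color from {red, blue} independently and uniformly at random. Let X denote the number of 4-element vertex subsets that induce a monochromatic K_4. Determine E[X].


Let X = Σ_S X_S over the C(5, 4) = 5 subsets S of size 4, where X_S = 1 if the K_4 on S is monochromatic.
For a fixed S, the K_4 on S has C(4, 2) = 6 edges. P[all 6 edges red] = (1/2)^6, and likewise for blue, so P[monochromatic] = 2·(1/2)^6 = 2^{1 − 6} = 1/32.
Summing: E[X] = C(5, 4) · 2^{1 − 6} = 5 · 1/32 = 5/32.
Numerically: E[X] ≈ 0.156.

E[X] = C(5,4)·2^(1−C(4,2)) = 5/32 ≈ 0.156.


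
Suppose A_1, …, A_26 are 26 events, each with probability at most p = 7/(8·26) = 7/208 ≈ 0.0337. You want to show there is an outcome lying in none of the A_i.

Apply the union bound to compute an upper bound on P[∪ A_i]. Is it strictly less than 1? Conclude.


Union bound: P[∪_{i=1}^{26} A_i] ≤ Σ_i P[A_i] ≤ 26·p = 26·(7/208) = 7/8.
Numerically: 7/8 ≈ 0.8750.
Is 7/8 < 1? YES.
Since P[∪ A_i] ≤ 7/8 < 1, the complement has P[∩ A_i^c] ≥ 1 − 7/8 = 1/8 > 0, so some outcome avoids every A_i.

26·p = 7/8 ≈ 0.8750; existence CERTIFIED by the union bound.


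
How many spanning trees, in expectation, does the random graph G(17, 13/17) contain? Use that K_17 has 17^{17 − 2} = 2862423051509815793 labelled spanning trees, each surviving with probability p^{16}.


K_17 has 17^{17 − 2} = 2862423051509815793 labelled spanning trees.
For each such spanning tree H, let X_H = 1 if all 16 edges of H are present in G. Then P[X_H = 1] = p^{16} = (13/17)^{16} = 665416609183179841/48661191875666868481.
By linearity of expectation: E[X] = Σ_H E[X_H] = 2862423051509815793 · p^{16} = 2862423051509815793 · 665416609183179841/48661191875666868481 = 665416609183179841/17.
Numerically: E[X] ≈ 3.91e+16.

E[X] = 2862423051509815793 · (13/17)^{16} = 665416609183179841/17 ≈ 3.91e+16.
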